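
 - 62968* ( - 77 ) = 4848536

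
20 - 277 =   -  257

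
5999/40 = 149+39/40 = 149.97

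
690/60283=30/2621 = 0.01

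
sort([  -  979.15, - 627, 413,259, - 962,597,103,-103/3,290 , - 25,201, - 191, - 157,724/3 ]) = [ - 979.15,-962, - 627, - 191,-157, - 103/3,-25,  103, 201,724/3, 259,  290,  413, 597]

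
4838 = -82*( -59) 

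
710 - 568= 142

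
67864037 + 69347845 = 137211882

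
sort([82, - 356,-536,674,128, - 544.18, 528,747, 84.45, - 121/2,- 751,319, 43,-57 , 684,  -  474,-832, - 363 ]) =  [ - 832, - 751,-544.18,-536, - 474,-363, -356,-121/2 , - 57,43 , 82, 84.45,128, 319,528 , 674, 684  ,  747]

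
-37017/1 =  - 37017 = - 37017.00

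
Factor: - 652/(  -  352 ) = 2^( - 3 )*11^( - 1 ) * 163^1 = 163/88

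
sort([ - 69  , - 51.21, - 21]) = [ - 69,-51.21, - 21]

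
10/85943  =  10/85943  =  0.00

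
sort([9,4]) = [ 4,9]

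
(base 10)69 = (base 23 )30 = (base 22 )33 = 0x45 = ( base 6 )153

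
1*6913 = 6913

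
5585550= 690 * 8095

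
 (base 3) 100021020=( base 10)6756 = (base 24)BHC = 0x1a64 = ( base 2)1101001100100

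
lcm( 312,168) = 2184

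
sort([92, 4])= [4, 92]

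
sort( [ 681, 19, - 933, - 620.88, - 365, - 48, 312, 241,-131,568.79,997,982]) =[-933 , - 620.88, -365 , - 131 , - 48,19,241,312,  568.79, 681, 982, 997]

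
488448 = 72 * 6784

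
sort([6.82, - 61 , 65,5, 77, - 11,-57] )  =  [-61, - 57, - 11, 5, 6.82,  65, 77 ]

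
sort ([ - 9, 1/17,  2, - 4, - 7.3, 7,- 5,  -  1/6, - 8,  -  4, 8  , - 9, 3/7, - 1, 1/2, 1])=[ - 9, - 9, - 8, - 7.3, - 5, - 4,-4 ,- 1, - 1/6, 1/17,3/7,1/2, 1, 2,7, 8]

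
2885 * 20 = 57700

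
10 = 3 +7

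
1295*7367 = 9540265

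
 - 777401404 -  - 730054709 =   -  47346695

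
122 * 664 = 81008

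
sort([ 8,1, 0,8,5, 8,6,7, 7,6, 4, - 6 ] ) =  [ - 6, 0, 1, 4,5,6,6,  7,7,8, 8,8] 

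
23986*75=1798950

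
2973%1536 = 1437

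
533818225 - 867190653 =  - 333372428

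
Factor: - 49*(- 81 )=3^4*7^2  =  3969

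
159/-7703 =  - 159/7703= - 0.02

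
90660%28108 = 6336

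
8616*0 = 0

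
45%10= 5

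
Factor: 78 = 2^1*3^1*13^1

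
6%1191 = 6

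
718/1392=359/696 = 0.52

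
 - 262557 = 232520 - 495077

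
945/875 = 27/25 = 1.08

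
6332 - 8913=-2581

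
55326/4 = 27663/2 = 13831.50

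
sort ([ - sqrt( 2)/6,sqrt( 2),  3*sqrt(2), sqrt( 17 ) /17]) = [ - sqrt( 2)/6,sqrt(17)/17,sqrt( 2),3 * sqrt( 2)]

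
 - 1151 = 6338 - 7489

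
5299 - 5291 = 8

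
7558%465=118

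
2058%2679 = 2058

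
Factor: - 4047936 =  - 2^6*3^1 * 29^1 * 727^1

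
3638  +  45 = 3683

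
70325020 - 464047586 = - 393722566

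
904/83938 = 452/41969 = 0.01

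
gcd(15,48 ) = 3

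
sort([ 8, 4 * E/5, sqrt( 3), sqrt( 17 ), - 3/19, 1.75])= [ - 3/19,sqrt( 3),1.75,  4*E/5,sqrt( 17), 8 ] 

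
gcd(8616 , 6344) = 8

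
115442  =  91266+24176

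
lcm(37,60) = 2220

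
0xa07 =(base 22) 56f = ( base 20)687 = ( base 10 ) 2567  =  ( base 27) 3E2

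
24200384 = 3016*8024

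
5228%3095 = 2133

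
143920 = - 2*( - 71960 )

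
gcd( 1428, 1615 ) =17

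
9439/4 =2359+3/4 = 2359.75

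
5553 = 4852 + 701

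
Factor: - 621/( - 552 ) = 9/8 = 2^(  -  3)*3^2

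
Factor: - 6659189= - 17^1*391717^1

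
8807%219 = 47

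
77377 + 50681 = 128058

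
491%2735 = 491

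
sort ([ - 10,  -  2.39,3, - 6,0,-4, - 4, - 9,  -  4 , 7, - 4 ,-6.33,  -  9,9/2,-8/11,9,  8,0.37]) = [ - 10,  -  9, - 9,  -  6.33, - 6, - 4, - 4,  -  4,  -  4, - 2.39, - 8/11, 0 , 0.37, 3,9/2,7,8 , 9 ]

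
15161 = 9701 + 5460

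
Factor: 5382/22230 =23/95 = 5^ (-1)*19^( - 1)*23^1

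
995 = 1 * 995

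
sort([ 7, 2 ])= [2,7 ]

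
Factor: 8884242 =2^1 * 3^4*173^1 * 317^1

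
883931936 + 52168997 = 936100933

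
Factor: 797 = 797^1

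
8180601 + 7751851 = 15932452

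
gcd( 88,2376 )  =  88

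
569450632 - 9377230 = 560073402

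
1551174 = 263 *5898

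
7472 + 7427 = 14899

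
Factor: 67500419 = 7^1*163^1*59159^1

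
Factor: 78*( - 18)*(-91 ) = 2^2  *3^3 *7^1*13^2=127764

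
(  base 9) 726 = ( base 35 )GV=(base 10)591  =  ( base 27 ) LO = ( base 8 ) 1117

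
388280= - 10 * ( -38828)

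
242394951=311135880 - 68740929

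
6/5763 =2/1921 = 0.00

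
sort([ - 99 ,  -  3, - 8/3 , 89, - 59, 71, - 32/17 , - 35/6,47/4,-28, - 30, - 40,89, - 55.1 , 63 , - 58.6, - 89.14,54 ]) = [  -  99,  -  89.14, - 59 , - 58.6, - 55.1,-40, - 30 , - 28, - 35/6 , - 3, - 8/3, - 32/17,  47/4,54, 63, 71,89,  89]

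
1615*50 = 80750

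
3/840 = 1/280  =  0.00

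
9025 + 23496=32521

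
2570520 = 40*64263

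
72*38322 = 2759184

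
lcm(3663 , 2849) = 25641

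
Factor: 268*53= 14204  =  2^2*53^1*67^1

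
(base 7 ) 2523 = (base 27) 183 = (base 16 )3B4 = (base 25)1CN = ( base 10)948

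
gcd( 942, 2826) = 942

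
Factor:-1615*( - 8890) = 14357350  =  2^1*5^2*7^1*17^1*19^1 *127^1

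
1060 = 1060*1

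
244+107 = 351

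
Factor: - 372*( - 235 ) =2^2*3^1*5^1*31^1*47^1 = 87420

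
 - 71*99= - 7029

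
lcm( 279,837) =837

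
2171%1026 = 119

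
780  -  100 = 680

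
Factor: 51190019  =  23^1*2225653^1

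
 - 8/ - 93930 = 4/46965 = 0.00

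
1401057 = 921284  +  479773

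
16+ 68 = 84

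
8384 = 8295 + 89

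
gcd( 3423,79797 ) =3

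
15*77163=1157445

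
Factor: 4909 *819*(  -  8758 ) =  - 2^1*3^2 * 7^1*13^1*29^1*151^1*4909^1 = - 35211285018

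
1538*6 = 9228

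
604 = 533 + 71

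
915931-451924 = 464007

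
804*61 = 49044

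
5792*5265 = 30494880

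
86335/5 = 17267 =17267.00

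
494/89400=247/44700 = 0.01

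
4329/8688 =1443/2896 =0.50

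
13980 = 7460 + 6520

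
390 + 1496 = 1886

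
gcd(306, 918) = 306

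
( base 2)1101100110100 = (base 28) 8ok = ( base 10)6964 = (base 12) 4044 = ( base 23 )d3i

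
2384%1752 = 632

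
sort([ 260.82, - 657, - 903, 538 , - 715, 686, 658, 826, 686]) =[ - 903,-715,-657, 260.82, 538 , 658, 686, 686, 826 ]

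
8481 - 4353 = 4128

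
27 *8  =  216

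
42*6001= 252042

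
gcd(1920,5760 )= 1920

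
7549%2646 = 2257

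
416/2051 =416/2051= 0.20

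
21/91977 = 7/30659 = 0.00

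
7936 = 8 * 992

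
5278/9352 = 377/668 = 0.56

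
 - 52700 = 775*(-68) 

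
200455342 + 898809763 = 1099265105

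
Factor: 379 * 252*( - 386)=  - 36866088 = - 2^3*3^2*7^1*193^1*379^1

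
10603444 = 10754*986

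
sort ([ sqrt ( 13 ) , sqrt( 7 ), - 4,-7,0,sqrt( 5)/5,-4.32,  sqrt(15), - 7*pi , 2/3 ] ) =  [-7*pi,- 7, - 4.32, - 4, 0, sqrt( 5)/5,2/3,sqrt(7), sqrt(13),  sqrt( 15 )] 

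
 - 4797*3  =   -14391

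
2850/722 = 3 +18/19 = 3.95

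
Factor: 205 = 5^1*41^1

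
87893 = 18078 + 69815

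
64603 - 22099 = 42504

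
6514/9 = 6514/9 = 723.78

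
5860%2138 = 1584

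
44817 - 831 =43986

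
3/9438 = 1/3146  =  0.00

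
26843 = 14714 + 12129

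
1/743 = 1/743 = 0.00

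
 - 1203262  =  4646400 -5849662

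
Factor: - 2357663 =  - 7^1 * 11^1 * 67^1*457^1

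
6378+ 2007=8385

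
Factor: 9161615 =5^1*241^1* 7603^1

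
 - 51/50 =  - 2 + 49/50 = - 1.02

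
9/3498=3/1166 = 0.00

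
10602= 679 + 9923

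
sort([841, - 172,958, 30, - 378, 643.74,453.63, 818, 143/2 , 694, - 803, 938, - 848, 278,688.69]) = [  -  848, - 803, - 378, - 172, 30,143/2 , 278 , 453.63, 643.74, 688.69, 694, 818, 841,938, 958] 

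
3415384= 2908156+507228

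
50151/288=174+13/96 = 174.14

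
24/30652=6/7663 = 0.00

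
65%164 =65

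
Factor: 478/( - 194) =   -  239/97 =-97^( - 1)*239^1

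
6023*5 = 30115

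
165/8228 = 15/748 = 0.02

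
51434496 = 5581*9216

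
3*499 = 1497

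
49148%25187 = 23961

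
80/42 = 1+19/21 = 1.90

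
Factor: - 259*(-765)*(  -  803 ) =  -  3^2*5^1 *7^1 * 11^1*17^1*37^1*73^1 = - 159102405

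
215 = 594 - 379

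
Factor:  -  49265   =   - 5^1 * 59^1*167^1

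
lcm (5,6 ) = 30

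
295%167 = 128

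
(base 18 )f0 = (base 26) aa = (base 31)8M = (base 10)270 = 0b100001110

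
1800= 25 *72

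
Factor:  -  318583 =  - 53^1*6011^1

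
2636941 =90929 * 29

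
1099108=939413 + 159695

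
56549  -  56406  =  143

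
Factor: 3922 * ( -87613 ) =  - 343618186 = - 2^1 *37^1 * 53^1*87613^1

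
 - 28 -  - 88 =60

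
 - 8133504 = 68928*(  -  118 )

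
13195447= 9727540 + 3467907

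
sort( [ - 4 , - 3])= [ - 4, - 3]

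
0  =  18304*0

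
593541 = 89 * 6669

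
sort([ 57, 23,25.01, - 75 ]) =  [ - 75,23,25.01,57] 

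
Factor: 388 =2^2*97^1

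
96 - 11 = 85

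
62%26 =10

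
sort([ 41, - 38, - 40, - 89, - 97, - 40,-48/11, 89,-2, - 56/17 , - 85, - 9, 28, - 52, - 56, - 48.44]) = [ - 97, - 89, - 85,-56,  -  52,-48.44, - 40, - 40, - 38, - 9, - 48/11, - 56/17, - 2, 28, 41, 89]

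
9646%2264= 590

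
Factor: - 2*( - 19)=38  =  2^1*19^1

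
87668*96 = 8416128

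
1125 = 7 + 1118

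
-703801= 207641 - 911442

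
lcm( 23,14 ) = 322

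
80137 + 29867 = 110004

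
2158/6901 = 2158/6901  =  0.31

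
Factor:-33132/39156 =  - 11/13 = - 11^1*13^( - 1) 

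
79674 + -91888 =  - 12214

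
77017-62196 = 14821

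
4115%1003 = 103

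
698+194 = 892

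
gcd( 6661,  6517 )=1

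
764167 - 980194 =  - 216027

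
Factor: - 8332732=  - 2^2*107^1*19469^1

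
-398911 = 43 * ( - 9277 )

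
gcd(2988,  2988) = 2988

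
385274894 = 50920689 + 334354205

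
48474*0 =0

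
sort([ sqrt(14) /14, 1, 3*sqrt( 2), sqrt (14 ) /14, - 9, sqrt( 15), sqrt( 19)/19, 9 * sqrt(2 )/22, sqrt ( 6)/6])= [ - 9, sqrt( 19 )/19,sqrt (14 ) /14, sqrt(14)/14, sqrt( 6)/6, 9*sqrt( 2)/22,  1, sqrt(15 ), 3*sqrt(2 ) ]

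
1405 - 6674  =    -  5269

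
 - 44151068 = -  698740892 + 654589824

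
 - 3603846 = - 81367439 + 77763593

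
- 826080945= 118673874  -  944754819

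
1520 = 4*380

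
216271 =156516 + 59755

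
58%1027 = 58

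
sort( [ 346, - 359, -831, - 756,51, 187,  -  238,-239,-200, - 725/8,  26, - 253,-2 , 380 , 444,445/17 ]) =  [ - 831,-756,- 359, - 253, - 239, - 238,-200, - 725/8, - 2,26, 445/17,51, 187, 346, 380, 444]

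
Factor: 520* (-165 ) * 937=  - 2^3*3^1 * 5^2 *11^1 * 13^1*937^1 =- 80394600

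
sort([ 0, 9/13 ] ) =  [ 0, 9/13]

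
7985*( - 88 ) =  - 702680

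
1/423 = 1/423=0.00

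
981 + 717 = 1698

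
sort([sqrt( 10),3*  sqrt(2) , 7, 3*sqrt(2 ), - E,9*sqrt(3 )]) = [ - E,sqrt(10 ), 3 * sqrt(2),3 * sqrt( 2),7,9*sqrt( 3)] 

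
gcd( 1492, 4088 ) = 4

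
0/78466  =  0= 0.00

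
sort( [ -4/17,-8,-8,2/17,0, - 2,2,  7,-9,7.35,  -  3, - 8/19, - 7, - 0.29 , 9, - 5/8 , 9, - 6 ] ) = [  -  9, - 8, - 8,-7, - 6, - 3,-2, - 5/8, -8/19, - 0.29,-4/17,0,2/17, 2, 7, 7.35, 9, 9]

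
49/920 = 49/920 = 0.05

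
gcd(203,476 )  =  7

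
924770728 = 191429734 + 733340994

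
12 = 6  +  6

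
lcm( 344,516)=1032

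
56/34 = 28/17 = 1.65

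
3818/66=57+28/33 =57.85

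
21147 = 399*53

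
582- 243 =339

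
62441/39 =62441/39 =1601.05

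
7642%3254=1134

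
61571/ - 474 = -61571/474 = - 129.90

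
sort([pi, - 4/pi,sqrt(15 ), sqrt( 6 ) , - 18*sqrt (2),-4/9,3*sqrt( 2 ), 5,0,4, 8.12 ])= [ - 18*sqrt(2 ), - 4/pi, - 4/9, 0, sqrt(6 ),pi, sqrt(15),4,3*sqrt( 2 ) , 5 , 8.12 ] 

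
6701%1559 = 465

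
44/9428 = 11/2357 = 0.00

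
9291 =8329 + 962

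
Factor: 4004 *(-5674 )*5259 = - 2^3*3^1*7^1*11^1*13^1*1753^1*2837^1 =- 119477622264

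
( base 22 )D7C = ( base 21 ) EDB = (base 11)4941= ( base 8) 14472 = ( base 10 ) 6458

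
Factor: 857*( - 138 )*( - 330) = 39027780 = 2^2*3^2*5^1 * 11^1 * 23^1 * 857^1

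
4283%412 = 163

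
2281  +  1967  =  4248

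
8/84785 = 8/84785 =0.00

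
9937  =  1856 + 8081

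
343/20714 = 343/20714 = 0.02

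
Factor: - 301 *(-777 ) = 3^1  *  7^2 * 37^1*43^1 =233877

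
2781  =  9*309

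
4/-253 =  - 1 + 249/253= - 0.02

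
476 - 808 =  - 332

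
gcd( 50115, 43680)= 195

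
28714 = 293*98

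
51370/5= 10274  =  10274.00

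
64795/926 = 69 + 901/926 = 69.97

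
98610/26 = 3792 + 9/13   =  3792.69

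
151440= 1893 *80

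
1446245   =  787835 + 658410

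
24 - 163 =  - 139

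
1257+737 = 1994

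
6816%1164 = 996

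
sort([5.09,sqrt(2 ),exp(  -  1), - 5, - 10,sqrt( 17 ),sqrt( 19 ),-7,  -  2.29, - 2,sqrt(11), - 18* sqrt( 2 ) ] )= [ - 18 *sqrt(2), - 10, - 7, - 5,-2.29 ,  -  2, exp( - 1 ),sqrt( 2),sqrt( 11 ),sqrt( 17), sqrt( 19 ), 5.09 ]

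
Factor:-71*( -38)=2698 = 2^1*19^1*71^1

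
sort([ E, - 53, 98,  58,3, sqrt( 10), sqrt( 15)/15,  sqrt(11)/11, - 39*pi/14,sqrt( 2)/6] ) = [ -53, -39 * pi/14,sqrt(2 )/6,sqrt(15) /15,sqrt( 11) /11,E,  3,sqrt( 10 ), 58, 98] 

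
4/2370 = 2/1185 = 0.00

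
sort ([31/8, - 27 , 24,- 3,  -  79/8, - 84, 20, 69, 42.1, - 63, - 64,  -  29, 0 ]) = [ - 84,- 64, - 63, - 29,-27, - 79/8, - 3, 0,31/8,20,  24, 42.1, 69 ] 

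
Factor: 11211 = 3^1*37^1*101^1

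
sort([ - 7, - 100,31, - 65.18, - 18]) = [ - 100, - 65.18, - 18, - 7, 31]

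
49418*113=5584234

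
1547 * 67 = 103649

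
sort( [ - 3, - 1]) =[-3,-1]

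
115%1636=115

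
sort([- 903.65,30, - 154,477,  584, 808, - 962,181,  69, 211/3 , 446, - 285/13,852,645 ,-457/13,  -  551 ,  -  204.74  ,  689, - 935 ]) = [-962 , - 935, - 903.65, - 551, - 204.74 , - 154,-457/13, - 285/13,30,69,211/3,  181, 446,  477, 584,645,  689,808, 852 ]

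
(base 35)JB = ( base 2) 1010100100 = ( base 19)1GB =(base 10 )676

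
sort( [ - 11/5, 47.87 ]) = [ - 11/5, 47.87]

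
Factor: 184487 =184487^1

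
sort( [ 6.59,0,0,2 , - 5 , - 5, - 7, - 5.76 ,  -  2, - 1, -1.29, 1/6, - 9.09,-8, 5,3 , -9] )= [  -  9.09, - 9, - 8, - 7 , - 5.76, - 5,-5,-2, - 1.29, - 1,0,0, 1/6,  2,  3,5,  6.59 ] 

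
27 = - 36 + 63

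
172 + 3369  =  3541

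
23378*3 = 70134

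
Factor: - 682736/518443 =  - 2^4*23^( - 1 )*71^1*601^1 * 22541^( - 1)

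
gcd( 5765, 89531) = 1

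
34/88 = 17/44  =  0.39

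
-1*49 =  - 49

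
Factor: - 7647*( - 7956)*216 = 13141338912 = 2^5*3^6*13^1*17^1*2549^1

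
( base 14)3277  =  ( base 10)8729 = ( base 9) 12868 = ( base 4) 2020121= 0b10001000011001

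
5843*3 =17529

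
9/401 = 9/401 = 0.02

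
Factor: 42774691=4001^1*10691^1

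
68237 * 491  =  33504367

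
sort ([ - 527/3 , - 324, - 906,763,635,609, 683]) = [-906, - 324, - 527/3, 609,635,683, 763]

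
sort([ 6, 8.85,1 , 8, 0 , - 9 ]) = [ - 9, 0, 1, 6,8  ,  8.85]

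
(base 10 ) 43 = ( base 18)27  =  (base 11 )3A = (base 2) 101011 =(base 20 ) 23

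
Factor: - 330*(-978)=322740 = 2^2 * 3^2*5^1*11^1*163^1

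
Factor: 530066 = 2^1*  47^1*5639^1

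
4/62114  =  2/31057 = 0.00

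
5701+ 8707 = 14408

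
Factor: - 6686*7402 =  - 2^2*3343^1*3701^1 = - 49489772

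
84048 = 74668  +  9380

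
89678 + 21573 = 111251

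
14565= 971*15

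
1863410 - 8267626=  - 6404216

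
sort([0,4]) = [ 0 , 4]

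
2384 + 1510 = 3894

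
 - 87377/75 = -87377/75=- 1165.03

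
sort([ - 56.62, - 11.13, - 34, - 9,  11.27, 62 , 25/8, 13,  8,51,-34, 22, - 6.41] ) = [ - 56.62, - 34, - 34, - 11.13 , - 9, - 6.41 , 25/8,8,11.27,13,22,  51,62 ]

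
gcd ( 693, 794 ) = 1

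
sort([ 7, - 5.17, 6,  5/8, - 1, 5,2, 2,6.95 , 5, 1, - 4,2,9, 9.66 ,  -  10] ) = [ - 10,-5.17, - 4, - 1, 5/8 , 1, 2 , 2,2,5 , 5,6, 6.95, 7, 9,9.66]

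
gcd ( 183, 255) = 3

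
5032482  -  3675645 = 1356837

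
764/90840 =191/22710 = 0.01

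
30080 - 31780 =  - 1700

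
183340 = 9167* 20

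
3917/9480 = 3917/9480 = 0.41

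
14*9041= 126574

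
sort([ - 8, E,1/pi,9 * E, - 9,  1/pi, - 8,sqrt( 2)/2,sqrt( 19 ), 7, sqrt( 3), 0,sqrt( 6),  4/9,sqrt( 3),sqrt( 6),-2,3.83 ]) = [ - 9, - 8, - 8, - 2, 0, 1/pi , 1/pi, 4/9,sqrt( 2)/2, sqrt(3 ),sqrt( 3 ),sqrt(6 ),sqrt( 6), E,3.83,sqrt (19),7, 9*E]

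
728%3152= 728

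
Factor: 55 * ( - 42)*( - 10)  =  2^2*3^1*5^2*7^1*11^1 = 23100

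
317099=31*10229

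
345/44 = 345/44 =7.84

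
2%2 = 0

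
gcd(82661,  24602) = 1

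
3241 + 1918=5159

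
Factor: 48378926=2^1*24189463^1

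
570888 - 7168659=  - 6597771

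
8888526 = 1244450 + 7644076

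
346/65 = 346/65 = 5.32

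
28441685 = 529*53765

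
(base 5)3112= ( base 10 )407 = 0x197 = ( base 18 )14B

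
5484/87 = 63 + 1/29 =63.03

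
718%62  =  36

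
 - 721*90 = -64890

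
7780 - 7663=117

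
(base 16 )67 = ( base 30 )3D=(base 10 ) 103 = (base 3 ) 10211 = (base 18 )5d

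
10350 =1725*6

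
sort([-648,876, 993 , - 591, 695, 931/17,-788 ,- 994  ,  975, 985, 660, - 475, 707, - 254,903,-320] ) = [ - 994, - 788,  -  648,-591, -475 , - 320,-254, 931/17,660, 695, 707,876, 903,975 , 985  ,  993 ] 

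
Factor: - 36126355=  - 5^1*7225271^1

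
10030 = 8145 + 1885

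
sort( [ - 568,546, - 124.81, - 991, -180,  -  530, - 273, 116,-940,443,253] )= [ -991, - 940, - 568, - 530, - 273, - 180, - 124.81,116,  253, 443, 546] 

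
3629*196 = 711284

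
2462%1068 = 326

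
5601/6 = 933+1/2 = 933.50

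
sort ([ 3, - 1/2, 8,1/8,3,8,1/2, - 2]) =[ - 2 , - 1/2,1/8,1/2, 3, 3, 8,  8]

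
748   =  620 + 128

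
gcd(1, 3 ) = 1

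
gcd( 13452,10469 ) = 19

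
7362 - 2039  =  5323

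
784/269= 2 + 246/269 = 2.91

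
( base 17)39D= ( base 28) 18p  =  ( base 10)1033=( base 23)1LL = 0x409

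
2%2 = 0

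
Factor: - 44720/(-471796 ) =2^2*5^1 * 211^ (- 1 )= 20/211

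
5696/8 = 712  =  712.00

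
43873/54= 43873/54=812.46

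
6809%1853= 1250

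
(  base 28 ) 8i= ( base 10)242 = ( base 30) 82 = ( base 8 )362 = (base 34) 74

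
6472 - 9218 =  - 2746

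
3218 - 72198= - 68980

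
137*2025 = 277425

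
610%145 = 30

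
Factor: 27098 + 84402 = 111500 =2^2*5^3*223^1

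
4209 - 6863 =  - 2654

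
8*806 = 6448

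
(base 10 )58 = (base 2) 111010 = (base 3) 2011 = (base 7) 112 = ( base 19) 31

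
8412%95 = 52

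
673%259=155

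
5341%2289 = 763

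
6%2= 0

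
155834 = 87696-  - 68138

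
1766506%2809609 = 1766506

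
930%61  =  15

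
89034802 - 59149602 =29885200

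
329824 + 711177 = 1041001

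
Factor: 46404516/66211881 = 15468172/22070627 = 2^2*223^1*17341^1 * 22070627^( - 1) 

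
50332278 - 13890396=36441882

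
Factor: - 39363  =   - 3^1 *13121^1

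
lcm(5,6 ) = 30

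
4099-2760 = 1339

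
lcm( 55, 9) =495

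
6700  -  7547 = - 847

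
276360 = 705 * 392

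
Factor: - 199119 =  - 3^1*66373^1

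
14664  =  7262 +7402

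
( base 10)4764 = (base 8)11234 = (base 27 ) 6ec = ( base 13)2226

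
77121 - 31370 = 45751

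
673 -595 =78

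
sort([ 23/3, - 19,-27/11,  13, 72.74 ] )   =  [- 19, - 27/11, 23/3, 13, 72.74] 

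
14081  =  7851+6230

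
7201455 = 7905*911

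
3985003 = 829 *4807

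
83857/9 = 9317 + 4/9 = 9317.44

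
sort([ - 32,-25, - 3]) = [-32,  -  25, -3]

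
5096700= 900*5663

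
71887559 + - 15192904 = 56694655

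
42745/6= 42745/6  =  7124.17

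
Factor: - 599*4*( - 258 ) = 2^3*3^1*43^1 * 599^1 = 618168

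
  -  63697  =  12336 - 76033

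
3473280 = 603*5760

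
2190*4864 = 10652160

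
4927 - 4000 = 927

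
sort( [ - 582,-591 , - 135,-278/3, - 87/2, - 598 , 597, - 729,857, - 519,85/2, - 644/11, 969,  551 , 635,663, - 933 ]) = [ - 933 ,  -  729, - 598, - 591,  -  582,  -  519, - 135, - 278/3, - 644/11 ,-87/2,85/2,551,597, 635 , 663 , 857 , 969]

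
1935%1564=371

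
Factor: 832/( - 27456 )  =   - 1/33 = - 3^( - 1 )*11^( - 1)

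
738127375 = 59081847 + 679045528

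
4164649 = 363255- - 3801394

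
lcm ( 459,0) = 0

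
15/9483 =5/3161 =0.00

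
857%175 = 157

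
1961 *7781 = 15258541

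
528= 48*11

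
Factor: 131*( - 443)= - 58033 = - 131^1*443^1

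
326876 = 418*782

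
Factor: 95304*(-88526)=  -  8436881904 = - 2^4*3^1*11^1 *19^2*44263^1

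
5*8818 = 44090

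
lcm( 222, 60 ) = 2220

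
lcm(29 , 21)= 609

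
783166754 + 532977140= 1316143894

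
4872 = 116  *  42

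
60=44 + 16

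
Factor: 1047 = 3^1*349^1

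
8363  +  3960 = 12323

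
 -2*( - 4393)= 8786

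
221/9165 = 17/705 = 0.02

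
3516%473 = 205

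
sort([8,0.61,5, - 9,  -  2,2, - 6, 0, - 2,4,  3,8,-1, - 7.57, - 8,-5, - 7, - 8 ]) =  [ -9,-8, - 8,-7.57, - 7 , - 6, - 5, - 2,-2, - 1, 0,0.61, 2  ,  3 , 4, 5,8,8 ]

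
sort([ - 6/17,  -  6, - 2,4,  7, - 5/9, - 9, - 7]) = [ - 9, - 7,-6, - 2, - 5/9, - 6/17, 4, 7]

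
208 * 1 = 208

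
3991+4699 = 8690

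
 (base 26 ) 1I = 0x2c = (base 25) 1J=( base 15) 2e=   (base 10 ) 44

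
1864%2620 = 1864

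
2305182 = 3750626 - 1445444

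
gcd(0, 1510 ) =1510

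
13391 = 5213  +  8178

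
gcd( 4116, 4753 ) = 49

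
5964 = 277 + 5687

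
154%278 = 154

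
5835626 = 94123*62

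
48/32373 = 16/10791 = 0.00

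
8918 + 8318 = 17236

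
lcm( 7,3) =21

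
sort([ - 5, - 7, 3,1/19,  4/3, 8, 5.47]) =[-7, - 5 , 1/19,4/3,3 , 5.47,  8 ]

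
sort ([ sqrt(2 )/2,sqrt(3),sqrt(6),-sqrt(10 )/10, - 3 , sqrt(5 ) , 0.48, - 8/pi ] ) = [-3,- 8/pi, - sqrt(10 )/10,0.48, sqrt( 2) /2, sqrt(3 ),sqrt (5 ) , sqrt(6)]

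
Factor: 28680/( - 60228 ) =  - 2^1* 3^( - 1) * 5^1*7^(- 1)= - 10/21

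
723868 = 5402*134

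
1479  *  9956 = 14724924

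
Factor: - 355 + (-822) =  - 11^1*107^1=- 1177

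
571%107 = 36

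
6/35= 6/35 = 0.17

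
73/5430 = 73/5430 = 0.01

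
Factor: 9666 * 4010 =38760660   =  2^2*3^3*5^1*179^1*401^1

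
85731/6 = 28577/2= 14288.50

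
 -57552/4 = - 14388 = - 14388.00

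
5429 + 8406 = 13835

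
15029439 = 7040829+7988610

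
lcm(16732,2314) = 217516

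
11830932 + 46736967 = 58567899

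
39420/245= 7884/49=160.90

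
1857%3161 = 1857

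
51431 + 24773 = 76204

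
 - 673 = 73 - 746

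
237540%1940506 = 237540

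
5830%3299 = 2531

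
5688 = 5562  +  126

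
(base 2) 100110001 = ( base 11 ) 258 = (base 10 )305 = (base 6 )1225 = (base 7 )614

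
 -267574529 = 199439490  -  467014019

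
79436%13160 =476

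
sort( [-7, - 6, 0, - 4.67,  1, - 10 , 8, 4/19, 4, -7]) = [- 10, - 7,-7,  -  6, - 4.67, 0,4/19 , 1, 4 , 8]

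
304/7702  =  152/3851 = 0.04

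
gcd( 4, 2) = 2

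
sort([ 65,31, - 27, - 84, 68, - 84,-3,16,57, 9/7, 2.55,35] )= [ - 84, - 84, - 27,-3,9/7, 2.55,16, 31,35, 57,65,68 ]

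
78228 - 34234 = 43994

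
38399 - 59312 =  - 20913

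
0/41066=0 = 0.00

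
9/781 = 9/781 = 0.01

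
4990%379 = 63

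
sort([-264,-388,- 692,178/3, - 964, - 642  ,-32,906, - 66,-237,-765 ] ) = [-964, - 765, - 692, - 642,-388,  -  264 ,-237,-66,-32,178/3,906 ]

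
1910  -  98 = 1812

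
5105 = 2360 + 2745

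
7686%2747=2192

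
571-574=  - 3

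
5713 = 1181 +4532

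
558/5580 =1/10 = 0.10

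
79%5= 4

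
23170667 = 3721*6227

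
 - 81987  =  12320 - 94307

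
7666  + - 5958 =1708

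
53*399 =21147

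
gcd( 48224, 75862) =2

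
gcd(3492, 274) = 2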